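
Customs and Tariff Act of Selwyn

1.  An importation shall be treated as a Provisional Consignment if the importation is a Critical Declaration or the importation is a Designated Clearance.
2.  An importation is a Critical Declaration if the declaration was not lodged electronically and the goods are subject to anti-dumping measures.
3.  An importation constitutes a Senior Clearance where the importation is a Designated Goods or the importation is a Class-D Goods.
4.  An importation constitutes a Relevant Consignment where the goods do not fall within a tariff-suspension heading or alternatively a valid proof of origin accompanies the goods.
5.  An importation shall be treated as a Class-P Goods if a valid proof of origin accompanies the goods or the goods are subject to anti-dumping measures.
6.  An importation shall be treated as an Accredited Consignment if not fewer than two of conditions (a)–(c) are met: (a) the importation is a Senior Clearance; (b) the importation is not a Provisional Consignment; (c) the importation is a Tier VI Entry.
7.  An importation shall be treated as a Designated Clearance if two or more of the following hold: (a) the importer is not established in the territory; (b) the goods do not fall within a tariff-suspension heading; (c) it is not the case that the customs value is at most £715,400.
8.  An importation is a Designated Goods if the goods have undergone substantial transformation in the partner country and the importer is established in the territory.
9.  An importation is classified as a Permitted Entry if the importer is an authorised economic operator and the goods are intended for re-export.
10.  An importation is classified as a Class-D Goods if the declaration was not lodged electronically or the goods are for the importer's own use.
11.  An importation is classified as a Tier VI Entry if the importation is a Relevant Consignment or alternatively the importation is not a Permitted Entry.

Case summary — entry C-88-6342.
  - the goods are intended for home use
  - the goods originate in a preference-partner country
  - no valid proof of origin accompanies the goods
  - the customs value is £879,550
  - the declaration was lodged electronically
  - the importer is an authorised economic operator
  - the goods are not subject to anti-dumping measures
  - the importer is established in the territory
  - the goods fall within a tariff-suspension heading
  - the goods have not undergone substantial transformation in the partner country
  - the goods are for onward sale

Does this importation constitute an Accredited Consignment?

Yes

paragraph 8 — Designated Goods: [the goods have undergone substantial transformation in the partner country? no] AND [the importer is established in the territory? yes] → not satisfied.
paragraph 10 — Class-D Goods: [the declaration was not lodged electronically? no] OR [the goods are for the importer's own use? no] → not satisfied.
paragraph 3 — Senior Clearance: [Designated Goods (paragraph 8)? no] OR [Class-D Goods (paragraph 10)? no] → not satisfied.
paragraph 2 — Critical Declaration: [the declaration was not lodged electronically? no] AND [the goods are subject to anti-dumping measures? no] → not satisfied.
paragraph 7 — Designated Clearance: the importer is not established in the territory? no; the goods do not fall within a tariff-suspension heading? no; customs value: £879,550 ≤ £715,400? no, so negated condition yes — 1 of 3 hold (need ≥2) → not satisfied.
paragraph 1 — Provisional Consignment: [Critical Declaration (paragraph 2)? no] OR [Designated Clearance (paragraph 7)? no] → not satisfied.
paragraph 4 — Relevant Consignment: [the goods do not fall within a tariff-suspension heading? no] OR [a valid proof of origin accompanies the goods? no] → not satisfied.
paragraph 9 — Permitted Entry: [the importer is an authorised economic operator? yes] AND [the goods are intended for re-export? no] → not satisfied.
paragraph 11 — Tier VI Entry: [Relevant Consignment (paragraph 4)? no] OR [not a Permitted Entry (paragraph 9)? yes] → satisfied.
paragraph 6 — Accredited Consignment: Senior Clearance (paragraph 3)? no; not a Provisional Consignment (paragraph 1)? yes; Tier VI Entry (paragraph 11)? yes — 2 of 3 hold (need ≥2) → satisfied.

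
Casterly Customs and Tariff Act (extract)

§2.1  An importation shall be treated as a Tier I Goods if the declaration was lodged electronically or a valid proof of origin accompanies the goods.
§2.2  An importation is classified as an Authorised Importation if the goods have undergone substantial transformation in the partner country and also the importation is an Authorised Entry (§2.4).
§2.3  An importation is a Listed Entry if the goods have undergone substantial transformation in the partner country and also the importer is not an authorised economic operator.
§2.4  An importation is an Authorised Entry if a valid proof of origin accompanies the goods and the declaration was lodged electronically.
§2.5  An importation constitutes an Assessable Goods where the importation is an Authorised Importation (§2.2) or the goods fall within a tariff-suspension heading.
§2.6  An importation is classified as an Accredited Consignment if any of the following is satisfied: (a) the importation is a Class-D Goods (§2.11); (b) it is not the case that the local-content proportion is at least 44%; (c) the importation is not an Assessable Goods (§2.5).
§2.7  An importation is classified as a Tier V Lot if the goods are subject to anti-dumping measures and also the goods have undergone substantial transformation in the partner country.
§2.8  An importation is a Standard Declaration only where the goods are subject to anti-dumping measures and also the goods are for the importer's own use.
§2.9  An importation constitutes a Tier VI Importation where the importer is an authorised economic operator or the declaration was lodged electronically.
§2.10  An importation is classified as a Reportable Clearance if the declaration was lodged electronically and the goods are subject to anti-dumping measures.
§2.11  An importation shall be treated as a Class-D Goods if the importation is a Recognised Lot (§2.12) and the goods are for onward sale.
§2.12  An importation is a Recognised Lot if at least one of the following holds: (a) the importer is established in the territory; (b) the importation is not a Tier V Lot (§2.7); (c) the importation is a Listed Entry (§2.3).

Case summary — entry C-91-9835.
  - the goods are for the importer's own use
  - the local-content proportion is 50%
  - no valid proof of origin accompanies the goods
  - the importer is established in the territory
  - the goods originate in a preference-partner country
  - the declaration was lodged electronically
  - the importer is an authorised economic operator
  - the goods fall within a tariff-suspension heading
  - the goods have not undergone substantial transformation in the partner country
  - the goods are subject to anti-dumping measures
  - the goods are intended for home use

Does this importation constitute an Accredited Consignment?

No

Under §2.7: the goods are subject to anti-dumping measures? yes; and the goods have undergone substantial transformation in the partner country? no. So the importation is not a Tier V Lot.
Under §2.3: the goods have undergone substantial transformation in the partner country? no; and the importer is not an authorised economic operator? no. So the importation is not a Listed Entry.
Under §2.12: the importer is established in the territory? yes; or not a Tier V Lot (§2.7)? yes; or Listed Entry (§2.3)? no. So the importation is a Recognised Lot.
Under §2.11: Recognised Lot (§2.12)? yes; and the goods are for onward sale? no. So the importation is not a Class-D Goods.
Under §2.4: a valid proof of origin accompanies the goods? no; and the declaration was lodged electronically? yes. So the importation is not an Authorised Entry.
Under §2.2: the goods have undergone substantial transformation in the partner country? no; and Authorised Entry (§2.4)? no. So the importation is not an Authorised Importation.
Under §2.5: Authorised Importation (§2.2)? no; or the goods fall within a tariff-suspension heading? yes. So the importation is an Assessable Goods.
Under §2.6: Class-D Goods (§2.11)? no; or local-content proportion: 50% ≥ 44%? yes, so negated condition no; or not an Assessable Goods (§2.5)? no. So the importation is not an Accredited Consignment.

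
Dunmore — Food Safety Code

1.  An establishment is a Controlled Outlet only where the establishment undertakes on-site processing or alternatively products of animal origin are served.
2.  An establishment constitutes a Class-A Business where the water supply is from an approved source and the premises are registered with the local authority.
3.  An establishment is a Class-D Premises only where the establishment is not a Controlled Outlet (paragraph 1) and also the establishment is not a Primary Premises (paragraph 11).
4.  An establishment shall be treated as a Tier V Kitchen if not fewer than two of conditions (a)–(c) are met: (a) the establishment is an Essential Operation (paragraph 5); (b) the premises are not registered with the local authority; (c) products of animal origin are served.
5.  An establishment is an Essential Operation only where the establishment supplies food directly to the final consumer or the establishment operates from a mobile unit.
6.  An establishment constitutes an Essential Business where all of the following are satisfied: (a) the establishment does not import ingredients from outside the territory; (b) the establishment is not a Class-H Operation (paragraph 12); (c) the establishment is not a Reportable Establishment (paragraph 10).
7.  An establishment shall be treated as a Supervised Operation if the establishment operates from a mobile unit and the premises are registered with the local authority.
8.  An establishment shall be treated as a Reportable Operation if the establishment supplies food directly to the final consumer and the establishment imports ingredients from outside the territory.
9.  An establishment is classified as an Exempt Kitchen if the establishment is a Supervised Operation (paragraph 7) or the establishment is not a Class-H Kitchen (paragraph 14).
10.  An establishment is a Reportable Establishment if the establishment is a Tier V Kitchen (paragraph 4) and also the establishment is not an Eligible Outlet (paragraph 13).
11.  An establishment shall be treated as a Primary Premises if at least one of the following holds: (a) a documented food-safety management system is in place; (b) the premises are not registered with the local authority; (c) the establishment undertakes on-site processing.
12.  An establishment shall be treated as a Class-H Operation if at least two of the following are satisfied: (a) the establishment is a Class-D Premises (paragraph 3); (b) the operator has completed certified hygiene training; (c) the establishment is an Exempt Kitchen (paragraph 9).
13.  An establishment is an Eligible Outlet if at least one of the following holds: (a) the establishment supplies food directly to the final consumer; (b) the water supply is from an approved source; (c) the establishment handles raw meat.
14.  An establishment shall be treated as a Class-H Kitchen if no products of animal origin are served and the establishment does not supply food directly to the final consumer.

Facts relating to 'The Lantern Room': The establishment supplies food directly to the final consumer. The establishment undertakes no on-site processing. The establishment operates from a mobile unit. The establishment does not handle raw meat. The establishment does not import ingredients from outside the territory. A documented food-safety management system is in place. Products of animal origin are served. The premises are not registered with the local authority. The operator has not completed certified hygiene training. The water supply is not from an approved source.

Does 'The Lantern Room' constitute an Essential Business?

Yes

paragraph 1 — Controlled Outlet: [the establishment undertakes on-site processing? no] OR [products of animal origin are served? yes] → satisfied.
paragraph 11 — Primary Premises: [a documented food-safety management system is in place? yes] OR [the premises are not registered with the local authority? yes] OR [the establishment undertakes on-site processing? no] → satisfied.
paragraph 3 — Class-D Premises: [not a Controlled Outlet (paragraph 1)? no] AND [not a Primary Premises (paragraph 11)? no] → not satisfied.
paragraph 7 — Supervised Operation: [the establishment operates from a mobile unit? yes] AND [the premises are registered with the local authority? no] → not satisfied.
paragraph 14 — Class-H Kitchen: [no products of animal origin are served? no] AND [the establishment does not supply food directly to the final consumer? no] → not satisfied.
paragraph 9 — Exempt Kitchen: [Supervised Operation (paragraph 7)? no] OR [not a Class-H Kitchen (paragraph 14)? yes] → satisfied.
paragraph 12 — Class-H Operation: Class-D Premises (paragraph 3)? no; the operator has completed certified hygiene training? no; Exempt Kitchen (paragraph 9)? yes — 1 of 3 hold (need ≥2) → not satisfied.
paragraph 5 — Essential Operation: [the establishment supplies food directly to the final consumer? yes] OR [the establishment operates from a mobile unit? yes] → satisfied.
paragraph 4 — Tier V Kitchen: Essential Operation (paragraph 5)? yes; the premises are not registered with the local authority? yes; products of animal origin are served? yes — 3 of 3 hold (need ≥2) → satisfied.
paragraph 13 — Eligible Outlet: [the establishment supplies food directly to the final consumer? yes] OR [the water supply is from an approved source? no] OR [the establishment handles raw meat? no] → satisfied.
paragraph 10 — Reportable Establishment: [Tier V Kitchen (paragraph 4)? yes] AND [not an Eligible Outlet (paragraph 13)? no] → not satisfied.
paragraph 6 — Essential Business: [the establishment does not import ingredients from outside the territory? yes] AND [not a Class-H Operation (paragraph 12)? yes] AND [not a Reportable Establishment (paragraph 10)? yes] → satisfied.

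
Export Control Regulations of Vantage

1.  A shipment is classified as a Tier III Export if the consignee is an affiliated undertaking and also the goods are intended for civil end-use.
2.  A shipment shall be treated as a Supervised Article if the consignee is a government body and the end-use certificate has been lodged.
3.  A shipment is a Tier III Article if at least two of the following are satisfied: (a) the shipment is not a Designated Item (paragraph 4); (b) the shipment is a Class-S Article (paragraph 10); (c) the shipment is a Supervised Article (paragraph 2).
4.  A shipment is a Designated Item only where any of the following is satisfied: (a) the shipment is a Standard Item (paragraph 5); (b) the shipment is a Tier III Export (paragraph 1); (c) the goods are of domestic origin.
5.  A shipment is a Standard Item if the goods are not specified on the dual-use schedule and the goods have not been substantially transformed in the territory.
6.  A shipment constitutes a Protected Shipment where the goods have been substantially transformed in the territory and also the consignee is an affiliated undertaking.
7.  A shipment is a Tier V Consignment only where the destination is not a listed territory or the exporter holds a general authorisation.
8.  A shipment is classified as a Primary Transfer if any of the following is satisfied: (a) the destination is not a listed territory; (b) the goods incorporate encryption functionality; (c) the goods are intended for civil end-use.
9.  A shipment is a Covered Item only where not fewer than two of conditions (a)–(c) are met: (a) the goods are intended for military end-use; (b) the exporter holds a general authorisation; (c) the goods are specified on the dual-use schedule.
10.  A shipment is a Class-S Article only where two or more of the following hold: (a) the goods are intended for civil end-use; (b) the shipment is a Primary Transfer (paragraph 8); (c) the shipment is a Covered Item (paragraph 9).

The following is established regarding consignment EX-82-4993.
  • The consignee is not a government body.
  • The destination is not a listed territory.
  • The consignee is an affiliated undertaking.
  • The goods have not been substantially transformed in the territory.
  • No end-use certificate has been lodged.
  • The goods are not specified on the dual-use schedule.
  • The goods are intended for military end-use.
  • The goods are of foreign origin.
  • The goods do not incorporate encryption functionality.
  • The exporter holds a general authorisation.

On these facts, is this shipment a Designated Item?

paragraph 5 — Standard Item: [the goods are not specified on the dual-use schedule? yes] AND [the goods have not been substantially transformed in the territory? yes] → satisfied.
paragraph 1 — Tier III Export: [the consignee is an affiliated undertaking? yes] AND [the goods are intended for civil end-use? no] → not satisfied.
paragraph 4 — Designated Item: [Standard Item (paragraph 5)? yes] OR [Tier III Export (paragraph 1)? no] OR [the goods are of domestic origin? no] → satisfied.

Yes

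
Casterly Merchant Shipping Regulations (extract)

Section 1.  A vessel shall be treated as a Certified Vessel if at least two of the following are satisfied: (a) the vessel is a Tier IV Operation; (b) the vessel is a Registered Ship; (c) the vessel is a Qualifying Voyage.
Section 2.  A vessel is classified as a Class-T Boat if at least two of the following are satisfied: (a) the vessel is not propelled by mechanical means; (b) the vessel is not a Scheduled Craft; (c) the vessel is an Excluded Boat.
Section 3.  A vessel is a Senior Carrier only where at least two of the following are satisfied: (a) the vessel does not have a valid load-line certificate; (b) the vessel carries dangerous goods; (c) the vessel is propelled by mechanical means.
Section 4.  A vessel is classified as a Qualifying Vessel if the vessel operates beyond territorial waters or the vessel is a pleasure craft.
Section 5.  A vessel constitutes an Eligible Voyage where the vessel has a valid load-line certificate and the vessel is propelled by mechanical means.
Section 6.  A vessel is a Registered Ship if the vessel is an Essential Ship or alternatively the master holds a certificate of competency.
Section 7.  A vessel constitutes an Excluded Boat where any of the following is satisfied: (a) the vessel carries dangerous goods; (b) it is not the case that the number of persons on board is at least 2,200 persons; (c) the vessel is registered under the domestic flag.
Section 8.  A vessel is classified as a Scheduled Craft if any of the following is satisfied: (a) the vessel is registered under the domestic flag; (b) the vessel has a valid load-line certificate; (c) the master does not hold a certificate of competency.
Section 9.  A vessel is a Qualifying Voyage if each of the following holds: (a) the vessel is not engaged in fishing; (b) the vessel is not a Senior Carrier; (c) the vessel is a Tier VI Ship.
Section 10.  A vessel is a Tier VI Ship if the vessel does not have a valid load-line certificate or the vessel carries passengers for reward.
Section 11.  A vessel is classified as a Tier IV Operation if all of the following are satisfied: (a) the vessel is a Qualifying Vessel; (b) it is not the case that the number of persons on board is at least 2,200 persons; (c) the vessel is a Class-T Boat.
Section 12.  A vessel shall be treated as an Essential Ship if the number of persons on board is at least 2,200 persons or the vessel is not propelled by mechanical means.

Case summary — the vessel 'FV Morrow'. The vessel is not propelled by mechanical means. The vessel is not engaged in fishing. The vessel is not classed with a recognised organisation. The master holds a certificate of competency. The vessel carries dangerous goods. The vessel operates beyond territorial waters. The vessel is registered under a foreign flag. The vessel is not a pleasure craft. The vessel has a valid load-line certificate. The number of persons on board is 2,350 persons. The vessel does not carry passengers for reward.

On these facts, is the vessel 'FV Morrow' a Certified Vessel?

Under section 4: the vessel operates beyond territorial waters? yes; or the vessel is a pleasure craft? no. So the vessel is a Qualifying Vessel.
Under section 8: the vessel is registered under the domestic flag? no; or the vessel has a valid load-line certificate? yes; or the master does not hold a certificate of competency? no. So the vessel is a Scheduled Craft.
Under section 7: the vessel carries dangerous goods? yes; or number of persons on board: 2,350 persons ≥ 2,200 persons? yes, so negated condition no; or the vessel is registered under the domestic flag? no. So the vessel is an Excluded Boat.
Under section 2: the vessel is not propelled by mechanical means? yes; not a Scheduled Craft (section 8)? no; Excluded Boat (section 7)? yes — 2 of 3 hold (need ≥2) → satisfied.
Under section 11: Qualifying Vessel (section 4)? yes; and number of persons on board: 2,350 persons ≥ 2,200 persons? yes, so negated condition no; and Class-T Boat (section 2)? yes. So the vessel is not a Tier IV Operation.
Under section 12: number of persons on board: 2,350 persons ≥ 2,200 persons? yes; or the vessel is not propelled by mechanical means? yes. So the vessel is an Essential Ship.
Under section 6: Essential Ship (section 12)? yes; or the master holds a certificate of competency? yes. So the vessel is a Registered Ship.
Under section 3: the vessel does not have a valid load-line certificate? no; the vessel carries dangerous goods? yes; the vessel is propelled by mechanical means? no — 1 of 3 hold (need ≥2) → not satisfied.
Under section 10: the vessel does not have a valid load-line certificate? no; or the vessel carries passengers for reward? no. So the vessel is not a Tier VI Ship.
Under section 9: the vessel is not engaged in fishing? yes; and not a Senior Carrier (section 3)? yes; and Tier VI Ship (section 10)? no. So the vessel is not a Qualifying Voyage.
Under section 1: Tier IV Operation (section 11)? no; Registered Ship (section 6)? yes; Qualifying Voyage (section 9)? no — 1 of 3 hold (need ≥2) → not satisfied.

No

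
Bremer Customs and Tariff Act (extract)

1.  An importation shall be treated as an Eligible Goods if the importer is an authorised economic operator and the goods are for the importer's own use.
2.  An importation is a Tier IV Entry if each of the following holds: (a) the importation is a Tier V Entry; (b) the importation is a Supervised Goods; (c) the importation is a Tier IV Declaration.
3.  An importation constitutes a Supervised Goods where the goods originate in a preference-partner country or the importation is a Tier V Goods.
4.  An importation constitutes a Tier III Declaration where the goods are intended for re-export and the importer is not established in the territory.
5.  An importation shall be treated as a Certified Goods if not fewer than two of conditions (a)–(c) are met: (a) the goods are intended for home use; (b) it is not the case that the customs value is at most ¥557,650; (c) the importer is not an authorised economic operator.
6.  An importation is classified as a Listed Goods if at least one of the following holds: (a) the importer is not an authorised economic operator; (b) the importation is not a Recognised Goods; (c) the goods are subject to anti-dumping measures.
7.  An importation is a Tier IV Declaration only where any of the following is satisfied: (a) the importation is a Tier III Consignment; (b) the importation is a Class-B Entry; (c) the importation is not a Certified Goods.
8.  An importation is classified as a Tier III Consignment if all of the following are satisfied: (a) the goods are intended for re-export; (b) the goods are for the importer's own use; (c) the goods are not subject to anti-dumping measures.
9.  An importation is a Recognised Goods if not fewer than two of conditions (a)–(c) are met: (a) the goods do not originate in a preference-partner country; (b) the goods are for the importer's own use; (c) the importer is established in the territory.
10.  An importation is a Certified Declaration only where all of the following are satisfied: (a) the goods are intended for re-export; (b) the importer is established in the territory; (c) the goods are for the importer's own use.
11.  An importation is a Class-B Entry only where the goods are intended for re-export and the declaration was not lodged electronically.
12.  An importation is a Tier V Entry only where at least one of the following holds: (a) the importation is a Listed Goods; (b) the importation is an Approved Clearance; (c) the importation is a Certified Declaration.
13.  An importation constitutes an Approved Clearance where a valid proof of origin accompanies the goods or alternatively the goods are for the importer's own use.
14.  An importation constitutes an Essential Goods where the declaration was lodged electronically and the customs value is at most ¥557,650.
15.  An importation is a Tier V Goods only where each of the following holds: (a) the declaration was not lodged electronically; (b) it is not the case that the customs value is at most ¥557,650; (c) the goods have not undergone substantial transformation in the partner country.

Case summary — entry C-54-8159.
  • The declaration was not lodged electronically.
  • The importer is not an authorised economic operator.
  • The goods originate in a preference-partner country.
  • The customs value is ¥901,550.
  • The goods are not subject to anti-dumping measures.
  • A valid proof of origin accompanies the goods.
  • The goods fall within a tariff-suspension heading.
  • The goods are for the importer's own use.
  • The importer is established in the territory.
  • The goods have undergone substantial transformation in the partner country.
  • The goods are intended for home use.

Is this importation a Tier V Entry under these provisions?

paragraph 9 — Recognised Goods: the goods do not originate in a preference-partner country? no; the goods are for the importer's own use? yes; the importer is established in the territory? yes — 2 of 3 hold (need ≥2) → satisfied.
paragraph 6 — Listed Goods: [the importer is not an authorised economic operator? yes] OR [not a Recognised Goods (paragraph 9)? no] OR [the goods are subject to anti-dumping measures? no] → satisfied.
paragraph 13 — Approved Clearance: [a valid proof of origin accompanies the goods? yes] OR [the goods are for the importer's own use? yes] → satisfied.
paragraph 10 — Certified Declaration: [the goods are intended for re-export? no] AND [the importer is established in the territory? yes] AND [the goods are for the importer's own use? yes] → not satisfied.
paragraph 12 — Tier V Entry: [Listed Goods (paragraph 6)? yes] OR [Approved Clearance (paragraph 13)? yes] OR [Certified Declaration (paragraph 10)? no] → satisfied.

Yes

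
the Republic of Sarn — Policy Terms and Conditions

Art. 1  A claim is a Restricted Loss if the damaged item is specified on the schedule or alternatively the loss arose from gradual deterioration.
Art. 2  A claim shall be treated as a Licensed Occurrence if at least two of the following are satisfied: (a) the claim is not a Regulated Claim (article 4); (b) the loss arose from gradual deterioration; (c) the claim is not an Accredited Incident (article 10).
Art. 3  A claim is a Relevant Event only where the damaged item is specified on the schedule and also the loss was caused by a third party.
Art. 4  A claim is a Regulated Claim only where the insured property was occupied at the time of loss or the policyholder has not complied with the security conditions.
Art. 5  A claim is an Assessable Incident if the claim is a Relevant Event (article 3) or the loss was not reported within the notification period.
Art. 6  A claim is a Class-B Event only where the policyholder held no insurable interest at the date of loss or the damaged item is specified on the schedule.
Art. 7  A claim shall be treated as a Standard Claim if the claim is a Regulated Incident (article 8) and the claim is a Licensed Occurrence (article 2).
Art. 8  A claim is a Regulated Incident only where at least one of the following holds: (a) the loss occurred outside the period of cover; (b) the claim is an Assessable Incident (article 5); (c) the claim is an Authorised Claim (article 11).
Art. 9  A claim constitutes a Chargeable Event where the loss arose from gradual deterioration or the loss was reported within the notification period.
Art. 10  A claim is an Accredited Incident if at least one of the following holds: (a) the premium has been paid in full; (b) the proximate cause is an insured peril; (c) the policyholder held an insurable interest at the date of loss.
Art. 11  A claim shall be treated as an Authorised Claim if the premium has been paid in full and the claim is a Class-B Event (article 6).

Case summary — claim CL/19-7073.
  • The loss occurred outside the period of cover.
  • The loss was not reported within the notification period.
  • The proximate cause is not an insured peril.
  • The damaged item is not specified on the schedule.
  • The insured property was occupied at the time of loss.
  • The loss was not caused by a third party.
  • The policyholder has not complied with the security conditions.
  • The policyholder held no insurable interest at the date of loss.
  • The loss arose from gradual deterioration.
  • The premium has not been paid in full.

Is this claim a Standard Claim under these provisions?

Under article 3: the damaged item is specified on the schedule? no; and the loss was caused by a third party? no. So the claim is not a Relevant Event.
Under article 5: Relevant Event (article 3)? no; or the loss was not reported within the notification period? yes. So the claim is an Assessable Incident.
Under article 6: the policyholder held no insurable interest at the date of loss? yes; or the damaged item is specified on the schedule? no. So the claim is a Class-B Event.
Under article 11: the premium has been paid in full? no; and Class-B Event (article 6)? yes. So the claim is not an Authorised Claim.
Under article 8: the loss occurred outside the period of cover? yes; or Assessable Incident (article 5)? yes; or Authorised Claim (article 11)? no. So the claim is a Regulated Incident.
Under article 4: the insured property was occupied at the time of loss? yes; or the policyholder has not complied with the security conditions? yes. So the claim is a Regulated Claim.
Under article 10: the premium has been paid in full? no; or the proximate cause is an insured peril? no; or the policyholder held an insurable interest at the date of loss? no. So the claim is not an Accredited Incident.
Under article 2: not a Regulated Claim (article 4)? no; the loss arose from gradual deterioration? yes; not an Accredited Incident (article 10)? yes — 2 of 3 hold (need ≥2) → satisfied.
Under article 7: Regulated Incident (article 8)? yes; and Licensed Occurrence (article 2)? yes. So the claim is a Standard Claim.

Yes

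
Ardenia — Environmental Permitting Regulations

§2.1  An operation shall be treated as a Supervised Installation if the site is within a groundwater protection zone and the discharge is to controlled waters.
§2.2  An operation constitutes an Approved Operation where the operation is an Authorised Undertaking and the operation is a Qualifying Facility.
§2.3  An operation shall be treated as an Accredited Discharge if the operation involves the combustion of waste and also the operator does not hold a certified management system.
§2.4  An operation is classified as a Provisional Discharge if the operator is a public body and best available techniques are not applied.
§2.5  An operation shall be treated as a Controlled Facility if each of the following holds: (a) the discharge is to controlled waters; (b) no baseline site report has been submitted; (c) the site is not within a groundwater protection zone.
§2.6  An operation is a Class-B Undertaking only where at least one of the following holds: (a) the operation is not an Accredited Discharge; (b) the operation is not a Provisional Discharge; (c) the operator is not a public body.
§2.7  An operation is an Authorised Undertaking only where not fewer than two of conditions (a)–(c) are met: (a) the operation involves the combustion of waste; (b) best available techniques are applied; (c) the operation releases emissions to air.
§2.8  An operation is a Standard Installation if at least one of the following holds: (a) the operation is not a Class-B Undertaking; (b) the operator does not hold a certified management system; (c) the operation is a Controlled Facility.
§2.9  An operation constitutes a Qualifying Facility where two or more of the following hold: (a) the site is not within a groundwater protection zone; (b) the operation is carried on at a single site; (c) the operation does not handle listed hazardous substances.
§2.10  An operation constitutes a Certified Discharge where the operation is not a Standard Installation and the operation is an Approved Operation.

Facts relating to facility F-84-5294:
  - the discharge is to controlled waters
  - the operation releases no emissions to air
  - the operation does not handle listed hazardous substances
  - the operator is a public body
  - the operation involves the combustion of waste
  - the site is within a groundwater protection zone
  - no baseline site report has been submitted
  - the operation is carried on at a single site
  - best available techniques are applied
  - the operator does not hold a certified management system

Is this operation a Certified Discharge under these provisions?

No

Under §2.3: the operation involves the combustion of waste? yes; and the operator does not hold a certified management system? yes. So the operation is an Accredited Discharge.
Under §2.4: the operator is a public body? yes; and best available techniques are not applied? no. So the operation is not a Provisional Discharge.
Under §2.6: not an Accredited Discharge (§2.3)? no; or not a Provisional Discharge (§2.4)? yes; or the operator is not a public body? no. So the operation is a Class-B Undertaking.
Under §2.5: the discharge is to controlled waters? yes; and no baseline site report has been submitted? yes; and the site is not within a groundwater protection zone? no. So the operation is not a Controlled Facility.
Under §2.8: not a Class-B Undertaking (§2.6)? no; or the operator does not hold a certified management system? yes; or Controlled Facility (§2.5)? no. So the operation is a Standard Installation.
Under §2.7: the operation involves the combustion of waste? yes; best available techniques are applied? yes; the operation releases emissions to air? no — 2 of 3 hold (need ≥2) → satisfied.
Under §2.9: the site is not within a groundwater protection zone? no; the operation is carried on at a single site? yes; the operation does not handle listed hazardous substances? yes — 2 of 3 hold (need ≥2) → satisfied.
Under §2.2: Authorised Undertaking (§2.7)? yes; and Qualifying Facility (§2.9)? yes. So the operation is an Approved Operation.
Under §2.10: not a Standard Installation (§2.8)? no; and Approved Operation (§2.2)? yes. So the operation is not a Certified Discharge.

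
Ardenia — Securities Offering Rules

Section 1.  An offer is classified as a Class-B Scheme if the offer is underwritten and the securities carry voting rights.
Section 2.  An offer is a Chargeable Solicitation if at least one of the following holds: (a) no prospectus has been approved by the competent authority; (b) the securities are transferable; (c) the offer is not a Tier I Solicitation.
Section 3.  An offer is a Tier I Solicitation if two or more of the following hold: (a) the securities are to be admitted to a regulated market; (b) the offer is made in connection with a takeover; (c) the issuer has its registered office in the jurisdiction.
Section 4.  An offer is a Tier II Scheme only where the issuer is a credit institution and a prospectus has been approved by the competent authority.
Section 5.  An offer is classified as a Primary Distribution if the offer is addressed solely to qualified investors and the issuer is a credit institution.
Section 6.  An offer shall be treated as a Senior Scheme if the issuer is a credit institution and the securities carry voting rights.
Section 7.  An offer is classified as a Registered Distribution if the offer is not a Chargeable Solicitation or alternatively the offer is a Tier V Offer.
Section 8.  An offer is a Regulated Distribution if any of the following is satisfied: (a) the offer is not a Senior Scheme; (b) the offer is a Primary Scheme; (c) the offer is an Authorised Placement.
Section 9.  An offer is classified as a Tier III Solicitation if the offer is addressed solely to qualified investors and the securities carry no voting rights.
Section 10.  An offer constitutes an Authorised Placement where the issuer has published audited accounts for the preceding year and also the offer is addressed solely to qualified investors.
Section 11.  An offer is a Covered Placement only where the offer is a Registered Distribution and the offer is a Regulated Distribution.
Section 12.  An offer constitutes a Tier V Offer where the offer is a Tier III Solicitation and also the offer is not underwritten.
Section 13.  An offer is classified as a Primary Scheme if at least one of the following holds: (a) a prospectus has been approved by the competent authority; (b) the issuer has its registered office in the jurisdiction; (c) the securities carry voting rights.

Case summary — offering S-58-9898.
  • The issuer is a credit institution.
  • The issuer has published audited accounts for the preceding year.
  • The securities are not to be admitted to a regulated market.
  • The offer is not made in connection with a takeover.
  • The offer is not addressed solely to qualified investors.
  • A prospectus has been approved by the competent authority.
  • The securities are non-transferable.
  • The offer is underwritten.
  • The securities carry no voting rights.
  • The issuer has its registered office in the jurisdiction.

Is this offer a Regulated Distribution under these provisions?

section 6 — Senior Scheme: [the issuer is a credit institution? yes] AND [the securities carry voting rights? no] → not satisfied.
section 13 — Primary Scheme: [a prospectus has been approved by the competent authority? yes] OR [the issuer has its registered office in the jurisdiction? yes] OR [the securities carry voting rights? no] → satisfied.
section 10 — Authorised Placement: [the issuer has published audited accounts for the preceding year? yes] AND [the offer is addressed solely to qualified investors? no] → not satisfied.
section 8 — Regulated Distribution: [not a Senior Scheme (section 6)? yes] OR [Primary Scheme (section 13)? yes] OR [Authorised Placement (section 10)? no] → satisfied.

Yes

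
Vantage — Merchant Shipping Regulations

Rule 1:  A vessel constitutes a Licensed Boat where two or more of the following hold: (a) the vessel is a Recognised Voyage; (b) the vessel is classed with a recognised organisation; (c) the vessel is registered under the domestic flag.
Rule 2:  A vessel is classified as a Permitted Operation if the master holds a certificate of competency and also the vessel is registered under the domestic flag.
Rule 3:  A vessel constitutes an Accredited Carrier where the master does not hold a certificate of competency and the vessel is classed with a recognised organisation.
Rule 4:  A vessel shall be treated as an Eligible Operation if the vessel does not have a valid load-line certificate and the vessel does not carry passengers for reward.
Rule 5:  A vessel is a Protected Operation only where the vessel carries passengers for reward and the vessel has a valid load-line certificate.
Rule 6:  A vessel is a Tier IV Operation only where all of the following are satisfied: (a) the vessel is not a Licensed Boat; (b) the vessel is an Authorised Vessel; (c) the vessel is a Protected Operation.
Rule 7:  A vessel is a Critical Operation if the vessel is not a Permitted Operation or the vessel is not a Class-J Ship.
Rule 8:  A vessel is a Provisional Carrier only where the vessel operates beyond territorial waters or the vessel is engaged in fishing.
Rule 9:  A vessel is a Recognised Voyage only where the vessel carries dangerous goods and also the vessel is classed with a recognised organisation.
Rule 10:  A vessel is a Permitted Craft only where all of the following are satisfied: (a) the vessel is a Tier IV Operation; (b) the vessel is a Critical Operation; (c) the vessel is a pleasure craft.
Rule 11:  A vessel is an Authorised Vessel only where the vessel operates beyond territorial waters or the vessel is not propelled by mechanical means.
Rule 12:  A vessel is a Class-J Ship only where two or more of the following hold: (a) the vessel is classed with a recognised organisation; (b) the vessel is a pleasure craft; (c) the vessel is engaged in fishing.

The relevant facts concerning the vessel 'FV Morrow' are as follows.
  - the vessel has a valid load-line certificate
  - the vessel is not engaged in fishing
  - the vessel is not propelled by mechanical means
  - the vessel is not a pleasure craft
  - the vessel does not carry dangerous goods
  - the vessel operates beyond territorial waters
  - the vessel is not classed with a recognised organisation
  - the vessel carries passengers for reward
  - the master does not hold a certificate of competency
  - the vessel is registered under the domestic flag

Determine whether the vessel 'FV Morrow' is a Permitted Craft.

Under rule 9: the vessel carries dangerous goods? no; and the vessel is classed with a recognised organisation? no. So the vessel is not a Recognised Voyage.
Under rule 1: Recognised Voyage (rule 9)? no; the vessel is classed with a recognised organisation? no; the vessel is registered under the domestic flag? yes — 1 of 3 hold (need ≥2) → not satisfied.
Under rule 11: the vessel operates beyond territorial waters? yes; or the vessel is not propelled by mechanical means? yes. So the vessel is an Authorised Vessel.
Under rule 5: the vessel carries passengers for reward? yes; and the vessel has a valid load-line certificate? yes. So the vessel is a Protected Operation.
Under rule 6: not a Licensed Boat (rule 1)? yes; and Authorised Vessel (rule 11)? yes; and Protected Operation (rule 5)? yes. So the vessel is a Tier IV Operation.
Under rule 2: the master holds a certificate of competency? no; and the vessel is registered under the domestic flag? yes. So the vessel is not a Permitted Operation.
Under rule 12: the vessel is classed with a recognised organisation? no; the vessel is a pleasure craft? no; the vessel is engaged in fishing? no — 0 of 3 hold (need ≥2) → not satisfied.
Under rule 7: not a Permitted Operation (rule 2)? yes; or not a Class-J Ship (rule 12)? yes. So the vessel is a Critical Operation.
Under rule 10: Tier IV Operation (rule 6)? yes; and Critical Operation (rule 7)? yes; and the vessel is a pleasure craft? no. So the vessel is not a Permitted Craft.

No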